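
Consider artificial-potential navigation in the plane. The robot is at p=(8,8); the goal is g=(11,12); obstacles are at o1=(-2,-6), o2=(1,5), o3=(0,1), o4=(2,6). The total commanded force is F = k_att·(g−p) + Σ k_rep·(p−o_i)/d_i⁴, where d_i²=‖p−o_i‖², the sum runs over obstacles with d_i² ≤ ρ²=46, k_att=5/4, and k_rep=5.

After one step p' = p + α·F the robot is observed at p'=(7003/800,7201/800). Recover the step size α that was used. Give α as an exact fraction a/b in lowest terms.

F_att = 5/4·(g−p) = 5/4·(3,4) = (3.7500,5.0000)
o1: d²=296 > ρ²=46 → inactive
o2: d²=58 > ρ²=46 → inactive
o3: d²=113 > ρ²=46 → inactive
o4: d²=40 ≤ ρ²=46; F_rep = 5·(6,2)/40² = (0.0187,0.0063)
F = F_att + ΣF_rep = (3.7687,5.0062)
Δp = p'−p = (0.7538,1.0012); α = Δx/Fx = (603/800) / (603/160) = 1/5
check: Δy/Fy = (801/800) / (801/160) = 1/5 ✓

α = 1/5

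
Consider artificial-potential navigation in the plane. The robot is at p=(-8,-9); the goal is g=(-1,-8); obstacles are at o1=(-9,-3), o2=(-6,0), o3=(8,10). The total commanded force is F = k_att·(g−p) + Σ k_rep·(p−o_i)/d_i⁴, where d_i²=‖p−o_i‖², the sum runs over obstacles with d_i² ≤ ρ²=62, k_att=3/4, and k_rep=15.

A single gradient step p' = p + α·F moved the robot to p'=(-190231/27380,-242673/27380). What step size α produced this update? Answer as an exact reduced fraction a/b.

α = 1/5

F_att = 3/4·(g−p) = 3/4·(7,1) = (5.2500,0.7500)
o1: d²=37 ≤ ρ²=62; F_rep = 15·(1,-6)/37² = (0.0110,-0.0657)
o2: d²=85 > ρ²=62 → inactive
o3: d²=617 > ρ²=62 → inactive
F = F_att + ΣF_rep = (5.2610,0.6843)
Δp = p'−p = (1.0522,0.1369); α = Δx/Fx = (28809/27380) / (28809/5476) = 1/5
check: Δy/Fy = (3747/27380) / (3747/5476) = 1/5 ✓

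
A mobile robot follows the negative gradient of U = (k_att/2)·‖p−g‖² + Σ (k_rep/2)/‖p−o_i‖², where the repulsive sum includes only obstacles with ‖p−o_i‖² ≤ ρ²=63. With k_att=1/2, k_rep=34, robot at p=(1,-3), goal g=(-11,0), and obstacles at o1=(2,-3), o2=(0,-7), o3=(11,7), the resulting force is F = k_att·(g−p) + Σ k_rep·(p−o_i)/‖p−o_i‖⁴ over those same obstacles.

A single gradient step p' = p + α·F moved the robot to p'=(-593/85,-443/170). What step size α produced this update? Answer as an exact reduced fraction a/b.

α = 1/5

F_att = 1/2·(g−p) = 1/2·(-12,3) = (-6.0000,1.5000)
o1: d²=1 ≤ ρ²=63; F_rep = 34·(-1,0)/1² = (-34.0000,0.0000)
o2: d²=17 ≤ ρ²=63; F_rep = 34·(1,4)/17² = (0.1176,0.4706)
o3: d²=200 > ρ²=63 → inactive
F = F_att + ΣF_rep = (-39.8824,1.9706)
Δp = p'−p = (-7.9765,0.3941); α = Δx/Fx = (-678/85) / (-678/17) = 1/5
check: Δy/Fy = (67/170) / (67/34) = 1/5 ✓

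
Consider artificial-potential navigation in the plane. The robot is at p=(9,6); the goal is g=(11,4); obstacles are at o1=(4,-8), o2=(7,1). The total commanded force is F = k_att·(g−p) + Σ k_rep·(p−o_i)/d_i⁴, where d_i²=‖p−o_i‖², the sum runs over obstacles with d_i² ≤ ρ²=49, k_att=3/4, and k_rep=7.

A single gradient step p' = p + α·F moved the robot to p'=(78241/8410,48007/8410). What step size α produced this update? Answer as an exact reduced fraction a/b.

α = 1/5

F_att = 3/4·(g−p) = 3/4·(2,-2) = (1.5000,-1.5000)
o1: d²=221 > ρ²=49 → inactive
o2: d²=29 ≤ ρ²=49; F_rep = 7·(2,5)/29² = (0.0166,0.0416)
F = F_att + ΣF_rep = (1.5166,-1.4584)
Δp = p'−p = (0.3033,-0.2917); α = Δx/Fx = (2551/8410) / (2551/1682) = 1/5
check: Δy/Fy = (-2453/8410) / (-2453/1682) = 1/5 ✓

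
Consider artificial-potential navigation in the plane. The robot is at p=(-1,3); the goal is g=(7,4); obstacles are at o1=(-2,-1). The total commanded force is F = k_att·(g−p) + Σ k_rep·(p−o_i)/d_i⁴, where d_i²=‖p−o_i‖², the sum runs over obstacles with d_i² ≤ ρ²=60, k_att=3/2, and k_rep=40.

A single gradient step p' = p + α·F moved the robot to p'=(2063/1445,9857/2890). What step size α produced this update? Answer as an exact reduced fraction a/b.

α = 1/5

F_att = 3/2·(g−p) = 3/2·(8,1) = (12.0000,1.5000)
o1: d²=17 ≤ ρ²=60; F_rep = 40·(1,4)/17² = (0.1384,0.5536)
F = F_att + ΣF_rep = (12.1384,2.0536)
Δp = p'−p = (2.4277,0.4107); α = Δx/Fx = (3508/1445) / (3508/289) = 1/5
check: Δy/Fy = (1187/2890) / (1187/578) = 1/5 ✓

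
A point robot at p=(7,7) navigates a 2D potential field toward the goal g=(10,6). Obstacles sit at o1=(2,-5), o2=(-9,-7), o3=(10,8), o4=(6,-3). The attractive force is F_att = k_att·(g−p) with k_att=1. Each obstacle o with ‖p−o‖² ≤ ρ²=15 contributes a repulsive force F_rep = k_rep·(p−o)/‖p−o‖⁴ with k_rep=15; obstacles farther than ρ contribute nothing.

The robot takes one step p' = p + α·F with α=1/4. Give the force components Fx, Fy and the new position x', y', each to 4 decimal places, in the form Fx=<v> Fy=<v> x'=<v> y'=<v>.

F_att = 1·(g−p) = 1·(3,-1) = (3.0000,-1.0000)
o1: d²=169 > ρ²=15 → inactive
o2: d²=452 > ρ²=15 → inactive
o3: d²=10 ≤ ρ²=15; F_rep = 15·(-3,-1)/10² = (-0.4500,-0.1500)
o4: d²=101 > ρ²=15 → inactive
F = F_att + ΣF_rep = (2.5500,-1.1500)
p' = p + 1/4·F = (7.6375,6.7125)

Fx=2.5500 Fy=-1.1500 x'=7.6375 y'=6.7125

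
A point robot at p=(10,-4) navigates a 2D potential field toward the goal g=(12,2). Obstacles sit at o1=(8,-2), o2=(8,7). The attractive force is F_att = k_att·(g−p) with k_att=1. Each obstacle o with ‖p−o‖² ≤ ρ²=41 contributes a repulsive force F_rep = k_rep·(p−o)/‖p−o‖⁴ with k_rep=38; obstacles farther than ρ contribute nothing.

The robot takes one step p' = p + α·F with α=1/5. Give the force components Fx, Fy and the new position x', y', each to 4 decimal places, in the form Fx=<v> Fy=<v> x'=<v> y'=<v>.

F_att = 1·(g−p) = 1·(2,6) = (2.0000,6.0000)
o1: d²=8 ≤ ρ²=41; F_rep = 38·(2,-2)/8² = (1.1875,-1.1875)
o2: d²=125 > ρ²=41 → inactive
F = F_att + ΣF_rep = (3.1875,4.8125)
p' = p + 1/5·F = (10.6375,-3.0375)

Fx=3.1875 Fy=4.8125 x'=10.6375 y'=-3.0375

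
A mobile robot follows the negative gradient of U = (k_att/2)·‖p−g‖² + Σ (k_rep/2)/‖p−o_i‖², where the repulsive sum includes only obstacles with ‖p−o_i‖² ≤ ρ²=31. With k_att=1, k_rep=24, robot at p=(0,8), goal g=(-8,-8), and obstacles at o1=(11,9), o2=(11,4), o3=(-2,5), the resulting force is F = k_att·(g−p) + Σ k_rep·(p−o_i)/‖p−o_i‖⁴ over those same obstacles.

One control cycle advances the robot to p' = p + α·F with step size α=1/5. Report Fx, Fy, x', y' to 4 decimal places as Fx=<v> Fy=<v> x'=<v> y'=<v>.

F_att = 1·(g−p) = 1·(-8,-16) = (-8.0000,-16.0000)
o1: d²=122 > ρ²=31 → inactive
o2: d²=137 > ρ²=31 → inactive
o3: d²=13 ≤ ρ²=31; F_rep = 24·(2,3)/13² = (0.2840,0.4260)
F = F_att + ΣF_rep = (-7.7160,-15.5740)
p' = p + 1/5·F = (-1.5432,4.8852)

Fx=-7.7160 Fy=-15.5740 x'=-1.5432 y'=4.8852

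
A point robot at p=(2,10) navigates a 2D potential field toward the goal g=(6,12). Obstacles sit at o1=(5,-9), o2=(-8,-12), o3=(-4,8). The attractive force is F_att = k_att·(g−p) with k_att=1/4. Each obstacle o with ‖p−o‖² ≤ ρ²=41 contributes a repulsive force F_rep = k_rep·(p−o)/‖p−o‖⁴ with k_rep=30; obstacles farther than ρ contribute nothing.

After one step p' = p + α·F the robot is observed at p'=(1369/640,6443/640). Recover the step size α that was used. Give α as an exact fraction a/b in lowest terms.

α = 1/8

F_att = 1/4·(g−p) = 1/4·(4,2) = (1.0000,0.5000)
o1: d²=370 > ρ²=41 → inactive
o2: d²=584 > ρ²=41 → inactive
o3: d²=40 ≤ ρ²=41; F_rep = 30·(6,2)/40² = (0.1125,0.0375)
F = F_att + ΣF_rep = (1.1125,0.5375)
Δp = p'−p = (0.1391,0.0672); α = Δx/Fx = (89/640) / (89/80) = 1/8
check: Δy/Fy = (43/640) / (43/80) = 1/8 ✓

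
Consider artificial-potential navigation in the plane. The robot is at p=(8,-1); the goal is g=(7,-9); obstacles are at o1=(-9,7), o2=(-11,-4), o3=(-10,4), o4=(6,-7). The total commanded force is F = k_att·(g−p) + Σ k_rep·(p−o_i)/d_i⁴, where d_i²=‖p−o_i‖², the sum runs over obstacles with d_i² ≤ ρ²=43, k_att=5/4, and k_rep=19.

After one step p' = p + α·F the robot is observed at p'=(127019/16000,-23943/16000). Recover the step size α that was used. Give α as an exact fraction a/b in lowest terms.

α = 1/20

F_att = 5/4·(g−p) = 5/4·(-1,-8) = (-1.2500,-10.0000)
o1: d²=353 > ρ²=43 → inactive
o2: d²=370 > ρ²=43 → inactive
o3: d²=349 > ρ²=43 → inactive
o4: d²=40 ≤ ρ²=43; F_rep = 19·(2,6)/40² = (0.0238,0.0712)
F = F_att + ΣF_rep = (-1.2263,-9.9288)
Δp = p'−p = (-0.0613,-0.4964); α = Δx/Fx = (-981/16000) / (-981/800) = 1/20
check: Δy/Fy = (-7943/16000) / (-7943/800) = 1/20 ✓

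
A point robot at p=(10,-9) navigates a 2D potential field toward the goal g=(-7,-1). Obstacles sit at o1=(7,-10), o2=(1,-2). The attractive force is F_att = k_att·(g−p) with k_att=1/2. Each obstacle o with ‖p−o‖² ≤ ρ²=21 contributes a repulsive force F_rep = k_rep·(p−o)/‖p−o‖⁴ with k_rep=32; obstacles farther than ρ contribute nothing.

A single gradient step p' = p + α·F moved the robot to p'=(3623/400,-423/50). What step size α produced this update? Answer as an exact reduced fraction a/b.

α = 1/8

F_att = 1/2·(g−p) = 1/2·(-17,8) = (-8.5000,4.0000)
o1: d²=10 ≤ ρ²=21; F_rep = 32·(3,1)/10² = (0.9600,0.3200)
o2: d²=130 > ρ²=21 → inactive
F = F_att + ΣF_rep = (-7.5400,4.3200)
Δp = p'−p = (-0.9425,0.5400); α = Δx/Fx = (-377/400) / (-377/50) = 1/8
check: Δy/Fy = (27/50) / (108/25) = 1/8 ✓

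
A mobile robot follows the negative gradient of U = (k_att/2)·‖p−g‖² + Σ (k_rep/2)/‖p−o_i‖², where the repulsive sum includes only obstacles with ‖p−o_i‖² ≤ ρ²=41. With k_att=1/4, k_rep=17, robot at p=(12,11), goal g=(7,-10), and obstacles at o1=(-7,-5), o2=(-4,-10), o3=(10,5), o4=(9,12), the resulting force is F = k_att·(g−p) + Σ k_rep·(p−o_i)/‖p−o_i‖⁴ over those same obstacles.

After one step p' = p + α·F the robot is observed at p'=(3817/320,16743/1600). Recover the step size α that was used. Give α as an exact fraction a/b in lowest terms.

α = 1/10

F_att = 1/4·(g−p) = 1/4·(-5,-21) = (-1.2500,-5.2500)
o1: d²=617 > ρ²=41 → inactive
o2: d²=697 > ρ²=41 → inactive
o3: d²=40 ≤ ρ²=41; F_rep = 17·(2,6)/40² = (0.0213,0.0638)
o4: d²=10 ≤ ρ²=41; F_rep = 17·(3,-1)/10² = (0.5100,-0.1700)
F = F_att + ΣF_rep = (-0.7188,-5.3563)
Δp = p'−p = (-0.0719,-0.5356); α = Δx/Fx = (-23/320) / (-23/32) = 1/10
check: Δy/Fy = (-857/1600) / (-857/160) = 1/10 ✓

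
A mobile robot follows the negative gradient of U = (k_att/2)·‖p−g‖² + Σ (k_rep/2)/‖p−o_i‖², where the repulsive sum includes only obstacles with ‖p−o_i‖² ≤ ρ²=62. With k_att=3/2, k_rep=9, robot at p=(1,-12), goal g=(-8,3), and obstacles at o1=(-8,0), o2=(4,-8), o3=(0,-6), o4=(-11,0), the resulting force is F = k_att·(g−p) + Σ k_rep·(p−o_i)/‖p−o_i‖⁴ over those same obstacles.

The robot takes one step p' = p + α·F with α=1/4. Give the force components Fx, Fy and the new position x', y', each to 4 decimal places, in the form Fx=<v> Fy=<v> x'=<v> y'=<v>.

Fx=-13.5366 Fy=22.4030 x'=-2.3842 y'=-6.3993

F_att = 3/2·(g−p) = 3/2·(-9,15) = (-13.5000,22.5000)
o1: d²=225 > ρ²=62 → inactive
o2: d²=25 ≤ ρ²=62; F_rep = 9·(-3,-4)/25² = (-0.0432,-0.0576)
o3: d²=37 ≤ ρ²=62; F_rep = 9·(1,-6)/37² = (0.0066,-0.0394)
o4: d²=288 > ρ²=62 → inactive
F = F_att + ΣF_rep = (-13.5366,22.4030)
p' = p + 1/4·F = (-2.3842,-6.3993)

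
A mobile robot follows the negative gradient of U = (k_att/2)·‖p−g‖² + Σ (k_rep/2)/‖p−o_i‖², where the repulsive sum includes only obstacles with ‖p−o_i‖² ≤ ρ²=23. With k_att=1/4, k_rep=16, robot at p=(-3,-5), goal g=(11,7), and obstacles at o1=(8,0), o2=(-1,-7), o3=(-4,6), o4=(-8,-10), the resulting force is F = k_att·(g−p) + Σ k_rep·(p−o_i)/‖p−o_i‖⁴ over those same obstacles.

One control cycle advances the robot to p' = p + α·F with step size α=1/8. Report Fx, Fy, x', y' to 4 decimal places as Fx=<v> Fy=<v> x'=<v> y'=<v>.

Fx=3.0000 Fy=3.5000 x'=-2.6250 y'=-4.5625

F_att = 1/4·(g−p) = 1/4·(14,12) = (3.5000,3.0000)
o1: d²=146 > ρ²=23 → inactive
o2: d²=8 ≤ ρ²=23; F_rep = 16·(-2,2)/8² = (-0.5000,0.5000)
o3: d²=122 > ρ²=23 → inactive
o4: d²=50 > ρ²=23 → inactive
F = F_att + ΣF_rep = (3.0000,3.5000)
p' = p + 1/8·F = (-2.6250,-4.5625)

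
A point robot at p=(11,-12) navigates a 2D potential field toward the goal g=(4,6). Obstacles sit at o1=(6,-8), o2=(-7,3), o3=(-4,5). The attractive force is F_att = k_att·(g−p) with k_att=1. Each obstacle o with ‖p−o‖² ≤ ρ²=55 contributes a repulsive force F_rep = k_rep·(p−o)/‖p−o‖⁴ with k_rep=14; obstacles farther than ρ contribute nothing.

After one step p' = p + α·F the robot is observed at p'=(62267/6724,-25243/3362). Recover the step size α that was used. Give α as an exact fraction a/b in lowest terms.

F_att = 1·(g−p) = 1·(-7,18) = (-7.0000,18.0000)
o1: d²=41 ≤ ρ²=55; F_rep = 14·(5,-4)/41² = (0.0416,-0.0333)
o2: d²=549 > ρ²=55 → inactive
o3: d²=514 > ρ²=55 → inactive
F = F_att + ΣF_rep = (-6.9584,17.9667)
Δp = p'−p = (-1.7396,4.4917); α = Δx/Fx = (-11697/6724) / (-11697/1681) = 1/4
check: Δy/Fy = (15101/3362) / (30202/1681) = 1/4 ✓

α = 1/4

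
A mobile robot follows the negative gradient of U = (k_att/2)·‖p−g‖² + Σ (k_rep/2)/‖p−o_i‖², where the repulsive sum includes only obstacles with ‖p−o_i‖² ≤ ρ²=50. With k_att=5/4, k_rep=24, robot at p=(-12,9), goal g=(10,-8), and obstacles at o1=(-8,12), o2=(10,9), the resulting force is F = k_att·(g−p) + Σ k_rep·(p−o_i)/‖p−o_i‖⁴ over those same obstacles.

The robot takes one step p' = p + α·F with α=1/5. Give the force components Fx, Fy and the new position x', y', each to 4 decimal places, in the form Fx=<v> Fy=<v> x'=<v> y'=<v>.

F_att = 5/4·(g−p) = 5/4·(22,-17) = (27.5000,-21.2500)
o1: d²=25 ≤ ρ²=50; F_rep = 24·(-4,-3)/25² = (-0.1536,-0.1152)
o2: d²=484 > ρ²=50 → inactive
F = F_att + ΣF_rep = (27.3464,-21.3652)
p' = p + 1/5·F = (-6.5307,4.7270)

Fx=27.3464 Fy=-21.3652 x'=-6.5307 y'=4.7270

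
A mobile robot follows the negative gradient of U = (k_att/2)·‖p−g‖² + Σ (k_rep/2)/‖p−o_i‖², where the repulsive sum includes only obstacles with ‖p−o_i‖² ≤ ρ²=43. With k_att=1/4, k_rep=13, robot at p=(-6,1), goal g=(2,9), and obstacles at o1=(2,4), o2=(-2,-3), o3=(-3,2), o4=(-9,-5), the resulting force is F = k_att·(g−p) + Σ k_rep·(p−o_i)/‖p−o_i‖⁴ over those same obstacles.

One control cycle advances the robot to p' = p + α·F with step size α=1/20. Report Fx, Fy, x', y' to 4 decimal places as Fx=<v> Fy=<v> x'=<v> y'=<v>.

Fx=1.5592 Fy=1.9208 x'=-5.9220 y'=1.0960

F_att = 1/4·(g−p) = 1/4·(8,8) = (2.0000,2.0000)
o1: d²=73 > ρ²=43 → inactive
o2: d²=32 ≤ ρ²=43; F_rep = 13·(-4,4)/32² = (-0.0508,0.0508)
o3: d²=10 ≤ ρ²=43; F_rep = 13·(-3,-1)/10² = (-0.3900,-0.1300)
o4: d²=45 > ρ²=43 → inactive
F = F_att + ΣF_rep = (1.5592,1.9208)
p' = p + 1/20·F = (-5.9220,1.0960)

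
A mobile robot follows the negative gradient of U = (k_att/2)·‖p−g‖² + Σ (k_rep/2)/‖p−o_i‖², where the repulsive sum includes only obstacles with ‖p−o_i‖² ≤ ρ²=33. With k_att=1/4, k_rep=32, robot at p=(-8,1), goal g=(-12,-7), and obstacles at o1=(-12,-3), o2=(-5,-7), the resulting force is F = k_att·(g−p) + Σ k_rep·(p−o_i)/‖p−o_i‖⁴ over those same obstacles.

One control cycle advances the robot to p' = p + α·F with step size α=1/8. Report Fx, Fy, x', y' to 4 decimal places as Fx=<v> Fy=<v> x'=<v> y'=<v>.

F_att = 1/4·(g−p) = 1/4·(-4,-8) = (-1.0000,-2.0000)
o1: d²=32 ≤ ρ²=33; F_rep = 32·(4,4)/32² = (0.1250,0.1250)
o2: d²=73 > ρ²=33 → inactive
F = F_att + ΣF_rep = (-0.8750,-1.8750)
p' = p + 1/8·F = (-8.1094,0.7656)

Fx=-0.8750 Fy=-1.8750 x'=-8.1094 y'=0.7656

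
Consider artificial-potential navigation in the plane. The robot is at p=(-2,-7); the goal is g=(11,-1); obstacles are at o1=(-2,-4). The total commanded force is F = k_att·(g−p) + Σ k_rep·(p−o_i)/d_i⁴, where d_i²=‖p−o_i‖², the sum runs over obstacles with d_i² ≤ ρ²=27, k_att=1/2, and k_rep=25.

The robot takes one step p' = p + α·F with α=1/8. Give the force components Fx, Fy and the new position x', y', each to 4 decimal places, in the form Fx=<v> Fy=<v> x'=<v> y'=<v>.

F_att = 1/2·(g−p) = 1/2·(13,6) = (6.5000,3.0000)
o1: d²=9 ≤ ρ²=27; F_rep = 25·(0,-3)/9² = (0.0000,-0.9259)
F = F_att + ΣF_rep = (6.5000,2.0741)
p' = p + 1/8·F = (-1.1875,-6.7407)

Fx=6.5000 Fy=2.0741 x'=-1.1875 y'=-6.7407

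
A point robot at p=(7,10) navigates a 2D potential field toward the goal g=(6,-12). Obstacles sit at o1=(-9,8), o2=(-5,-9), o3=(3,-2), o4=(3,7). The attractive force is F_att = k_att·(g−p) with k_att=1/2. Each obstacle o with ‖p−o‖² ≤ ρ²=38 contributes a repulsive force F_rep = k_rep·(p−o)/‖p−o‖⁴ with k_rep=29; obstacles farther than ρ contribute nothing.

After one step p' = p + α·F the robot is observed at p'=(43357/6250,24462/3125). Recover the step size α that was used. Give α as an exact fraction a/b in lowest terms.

F_att = 1/2·(g−p) = 1/2·(-1,-22) = (-0.5000,-11.0000)
o1: d²=260 > ρ²=38 → inactive
o2: d²=505 > ρ²=38 → inactive
o3: d²=160 > ρ²=38 → inactive
o4: d²=25 ≤ ρ²=38; F_rep = 29·(4,3)/25² = (0.1856,0.1392)
F = F_att + ΣF_rep = (-0.3144,-10.8608)
Δp = p'−p = (-0.0629,-2.1722); α = Δx/Fx = (-393/6250) / (-393/1250) = 1/5
check: Δy/Fy = (-6788/3125) / (-6788/625) = 1/5 ✓

α = 1/5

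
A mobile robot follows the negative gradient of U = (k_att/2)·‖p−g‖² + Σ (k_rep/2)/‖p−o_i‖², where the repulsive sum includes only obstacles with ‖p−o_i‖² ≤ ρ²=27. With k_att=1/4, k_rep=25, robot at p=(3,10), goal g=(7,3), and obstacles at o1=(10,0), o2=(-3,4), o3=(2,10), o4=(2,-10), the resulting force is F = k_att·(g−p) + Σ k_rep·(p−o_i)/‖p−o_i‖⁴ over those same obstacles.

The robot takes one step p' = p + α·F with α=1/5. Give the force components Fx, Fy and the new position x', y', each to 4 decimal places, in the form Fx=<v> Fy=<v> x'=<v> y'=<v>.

Fx=26.0000 Fy=-1.7500 x'=8.2000 y'=9.6500

F_att = 1/4·(g−p) = 1/4·(4,-7) = (1.0000,-1.7500)
o1: d²=149 > ρ²=27 → inactive
o2: d²=72 > ρ²=27 → inactive
o3: d²=1 ≤ ρ²=27; F_rep = 25·(1,0)/1² = (25.0000,0.0000)
o4: d²=401 > ρ²=27 → inactive
F = F_att + ΣF_rep = (26.0000,-1.7500)
p' = p + 1/5·F = (8.2000,9.6500)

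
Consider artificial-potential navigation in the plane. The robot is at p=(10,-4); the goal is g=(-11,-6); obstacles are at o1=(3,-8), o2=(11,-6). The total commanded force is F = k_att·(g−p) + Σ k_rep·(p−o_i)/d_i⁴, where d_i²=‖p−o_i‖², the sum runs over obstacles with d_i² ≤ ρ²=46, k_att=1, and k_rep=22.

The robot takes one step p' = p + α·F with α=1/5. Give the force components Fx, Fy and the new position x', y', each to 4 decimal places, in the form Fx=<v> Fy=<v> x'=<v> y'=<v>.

Fx=-21.8800 Fy=-0.2400 x'=5.6240 y'=-4.0480

F_att = 1·(g−p) = 1·(-21,-2) = (-21.0000,-2.0000)
o1: d²=65 > ρ²=46 → inactive
o2: d²=5 ≤ ρ²=46; F_rep = 22·(-1,2)/5² = (-0.8800,1.7600)
F = F_att + ΣF_rep = (-21.8800,-0.2400)
p' = p + 1/5·F = (5.6240,-4.0480)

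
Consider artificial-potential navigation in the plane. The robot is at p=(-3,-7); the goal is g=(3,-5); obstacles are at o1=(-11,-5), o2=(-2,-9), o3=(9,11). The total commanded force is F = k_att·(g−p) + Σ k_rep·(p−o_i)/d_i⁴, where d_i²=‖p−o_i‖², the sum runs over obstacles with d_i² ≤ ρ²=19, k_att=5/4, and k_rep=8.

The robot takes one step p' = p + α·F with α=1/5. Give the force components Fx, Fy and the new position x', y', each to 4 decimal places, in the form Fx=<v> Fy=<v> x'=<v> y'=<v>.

Fx=7.1800 Fy=3.1400 x'=-1.5640 y'=-6.3720

F_att = 5/4·(g−p) = 5/4·(6,2) = (7.5000,2.5000)
o1: d²=68 > ρ²=19 → inactive
o2: d²=5 ≤ ρ²=19; F_rep = 8·(-1,2)/5² = (-0.3200,0.6400)
o3: d²=468 > ρ²=19 → inactive
F = F_att + ΣF_rep = (7.1800,3.1400)
p' = p + 1/5·F = (-1.5640,-6.3720)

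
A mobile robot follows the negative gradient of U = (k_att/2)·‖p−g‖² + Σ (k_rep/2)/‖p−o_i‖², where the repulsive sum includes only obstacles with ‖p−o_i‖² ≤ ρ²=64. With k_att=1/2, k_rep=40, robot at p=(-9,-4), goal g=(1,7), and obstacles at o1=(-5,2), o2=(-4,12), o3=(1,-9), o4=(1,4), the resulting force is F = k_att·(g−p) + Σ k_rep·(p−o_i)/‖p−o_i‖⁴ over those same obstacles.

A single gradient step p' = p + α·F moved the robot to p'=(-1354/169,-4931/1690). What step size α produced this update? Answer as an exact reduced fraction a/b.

F_att = 1/2·(g−p) = 1/2·(10,11) = (5.0000,5.5000)
o1: d²=52 ≤ ρ²=64; F_rep = 40·(-4,-6)/52² = (-0.0592,-0.0888)
o2: d²=281 > ρ²=64 → inactive
o3: d²=125 > ρ²=64 → inactive
o4: d²=164 > ρ²=64 → inactive
F = F_att + ΣF_rep = (4.9408,5.4112)
Δp = p'−p = (0.9882,1.0822); α = Δx/Fx = (167/169) / (835/169) = 1/5
check: Δy/Fy = (1829/1690) / (1829/338) = 1/5 ✓

α = 1/5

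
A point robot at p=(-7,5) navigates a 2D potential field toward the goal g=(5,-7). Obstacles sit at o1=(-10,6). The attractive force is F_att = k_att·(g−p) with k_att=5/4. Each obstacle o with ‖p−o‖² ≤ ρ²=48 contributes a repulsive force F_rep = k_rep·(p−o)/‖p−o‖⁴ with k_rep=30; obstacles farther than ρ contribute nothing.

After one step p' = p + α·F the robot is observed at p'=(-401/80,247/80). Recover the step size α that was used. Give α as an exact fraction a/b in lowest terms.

α = 1/8

F_att = 5/4·(g−p) = 5/4·(12,-12) = (15.0000,-15.0000)
o1: d²=10 ≤ ρ²=48; F_rep = 30·(3,-1)/10² = (0.9000,-0.3000)
F = F_att + ΣF_rep = (15.9000,-15.3000)
Δp = p'−p = (1.9875,-1.9125); α = Δx/Fx = (159/80) / (159/10) = 1/8
check: Δy/Fy = (-153/80) / (-153/10) = 1/8 ✓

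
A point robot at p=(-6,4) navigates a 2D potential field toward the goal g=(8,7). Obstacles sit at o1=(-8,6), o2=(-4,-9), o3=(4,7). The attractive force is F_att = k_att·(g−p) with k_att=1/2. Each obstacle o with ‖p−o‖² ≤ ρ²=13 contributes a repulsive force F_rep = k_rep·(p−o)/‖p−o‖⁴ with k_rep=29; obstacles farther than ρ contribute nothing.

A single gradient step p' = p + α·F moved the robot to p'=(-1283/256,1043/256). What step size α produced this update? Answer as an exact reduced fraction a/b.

α = 1/8

F_att = 1/2·(g−p) = 1/2·(14,3) = (7.0000,1.5000)
o1: d²=8 ≤ ρ²=13; F_rep = 29·(2,-2)/8² = (0.9062,-0.9062)
o2: d²=173 > ρ²=13 → inactive
o3: d²=109 > ρ²=13 → inactive
F = F_att + ΣF_rep = (7.9062,0.5938)
Δp = p'−p = (0.9883,0.0742); α = Δx/Fx = (253/256) / (253/32) = 1/8
check: Δy/Fy = (19/256) / (19/32) = 1/8 ✓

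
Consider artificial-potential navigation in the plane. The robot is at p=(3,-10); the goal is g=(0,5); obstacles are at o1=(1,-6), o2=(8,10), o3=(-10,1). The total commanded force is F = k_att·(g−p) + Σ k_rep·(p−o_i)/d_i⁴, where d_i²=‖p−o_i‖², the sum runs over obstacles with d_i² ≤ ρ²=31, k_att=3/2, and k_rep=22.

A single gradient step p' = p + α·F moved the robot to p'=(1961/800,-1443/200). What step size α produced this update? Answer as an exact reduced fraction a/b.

F_att = 3/2·(g−p) = 3/2·(-3,15) = (-4.5000,22.5000)
o1: d²=20 ≤ ρ²=31; F_rep = 22·(2,-4)/20² = (0.1100,-0.2200)
o2: d²=425 > ρ²=31 → inactive
o3: d²=290 > ρ²=31 → inactive
F = F_att + ΣF_rep = (-4.3900,22.2800)
Δp = p'−p = (-0.5487,2.7850); α = Δx/Fx = (-439/800) / (-439/100) = 1/8
check: Δy/Fy = (557/200) / (557/25) = 1/8 ✓

α = 1/8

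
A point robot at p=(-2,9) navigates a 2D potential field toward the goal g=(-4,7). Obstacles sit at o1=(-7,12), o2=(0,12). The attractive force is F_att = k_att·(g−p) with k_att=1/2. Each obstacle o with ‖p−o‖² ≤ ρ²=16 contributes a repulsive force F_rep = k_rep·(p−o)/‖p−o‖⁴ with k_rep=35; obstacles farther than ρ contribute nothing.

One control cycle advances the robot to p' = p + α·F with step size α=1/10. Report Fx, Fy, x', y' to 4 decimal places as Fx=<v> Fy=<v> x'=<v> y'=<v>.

Fx=-1.4142 Fy=-1.6213 x'=-2.1414 y'=8.8379

F_att = 1/2·(g−p) = 1/2·(-2,-2) = (-1.0000,-1.0000)
o1: d²=34 > ρ²=16 → inactive
o2: d²=13 ≤ ρ²=16; F_rep = 35·(-2,-3)/13² = (-0.4142,-0.6213)
F = F_att + ΣF_rep = (-1.4142,-1.6213)
p' = p + 1/10·F = (-2.1414,8.8379)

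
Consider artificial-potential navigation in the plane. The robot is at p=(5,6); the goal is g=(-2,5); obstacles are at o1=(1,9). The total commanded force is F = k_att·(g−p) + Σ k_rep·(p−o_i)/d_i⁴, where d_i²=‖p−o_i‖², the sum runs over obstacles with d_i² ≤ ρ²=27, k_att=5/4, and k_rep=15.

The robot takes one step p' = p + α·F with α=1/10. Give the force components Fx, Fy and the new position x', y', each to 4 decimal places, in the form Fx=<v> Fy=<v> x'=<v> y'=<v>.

Fx=-8.6540 Fy=-1.3220 x'=4.1346 y'=5.8678

F_att = 5/4·(g−p) = 5/4·(-7,-1) = (-8.7500,-1.2500)
o1: d²=25 ≤ ρ²=27; F_rep = 15·(4,-3)/25² = (0.0960,-0.0720)
F = F_att + ΣF_rep = (-8.6540,-1.3220)
p' = p + 1/10·F = (4.1346,5.8678)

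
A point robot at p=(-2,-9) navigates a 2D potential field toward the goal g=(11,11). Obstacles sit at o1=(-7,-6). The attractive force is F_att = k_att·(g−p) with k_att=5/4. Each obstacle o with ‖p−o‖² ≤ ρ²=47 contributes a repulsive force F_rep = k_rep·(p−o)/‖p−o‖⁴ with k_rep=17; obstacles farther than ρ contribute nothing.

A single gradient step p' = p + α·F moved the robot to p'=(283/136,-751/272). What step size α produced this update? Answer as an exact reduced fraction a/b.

α = 1/4

F_att = 5/4·(g−p) = 5/4·(13,20) = (16.2500,25.0000)
o1: d²=34 ≤ ρ²=47; F_rep = 17·(5,-3)/34² = (0.0735,-0.0441)
F = F_att + ΣF_rep = (16.3235,24.9559)
Δp = p'−p = (4.0809,6.2390); α = Δx/Fx = (555/136) / (555/34) = 1/4
check: Δy/Fy = (1697/272) / (1697/68) = 1/4 ✓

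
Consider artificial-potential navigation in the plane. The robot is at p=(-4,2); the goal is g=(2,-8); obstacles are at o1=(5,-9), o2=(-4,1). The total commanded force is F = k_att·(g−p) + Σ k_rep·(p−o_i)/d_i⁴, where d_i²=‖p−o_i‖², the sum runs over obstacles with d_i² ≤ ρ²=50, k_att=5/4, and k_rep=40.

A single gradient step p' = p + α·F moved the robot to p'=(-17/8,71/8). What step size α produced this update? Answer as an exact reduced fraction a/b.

α = 1/4

F_att = 5/4·(g−p) = 5/4·(6,-10) = (7.5000,-12.5000)
o1: d²=202 > ρ²=50 → inactive
o2: d²=1 ≤ ρ²=50; F_rep = 40·(0,1)/1² = (0.0000,40.0000)
F = F_att + ΣF_rep = (7.5000,27.5000)
Δp = p'−p = (1.8750,6.8750); α = Δx/Fx = (15/8) / (15/2) = 1/4
check: Δy/Fy = (55/8) / (55/2) = 1/4 ✓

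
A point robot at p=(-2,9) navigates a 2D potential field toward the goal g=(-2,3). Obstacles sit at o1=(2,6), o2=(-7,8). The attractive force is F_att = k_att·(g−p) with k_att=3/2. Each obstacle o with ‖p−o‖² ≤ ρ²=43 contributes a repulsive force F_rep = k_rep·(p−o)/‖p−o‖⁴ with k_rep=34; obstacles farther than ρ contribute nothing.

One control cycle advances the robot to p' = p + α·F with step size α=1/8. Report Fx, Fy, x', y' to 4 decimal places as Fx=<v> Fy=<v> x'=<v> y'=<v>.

F_att = 3/2·(g−p) = 3/2·(0,-6) = (0.0000,-9.0000)
o1: d²=25 ≤ ρ²=43; F_rep = 34·(-4,3)/25² = (-0.2176,0.1632)
o2: d²=26 ≤ ρ²=43; F_rep = 34·(5,1)/26² = (0.2515,0.0503)
F = F_att + ΣF_rep = (0.0339,-8.7865)
p' = p + 1/8·F = (-1.9958,7.9017)

Fx=0.0339 Fy=-8.7865 x'=-1.9958 y'=7.9017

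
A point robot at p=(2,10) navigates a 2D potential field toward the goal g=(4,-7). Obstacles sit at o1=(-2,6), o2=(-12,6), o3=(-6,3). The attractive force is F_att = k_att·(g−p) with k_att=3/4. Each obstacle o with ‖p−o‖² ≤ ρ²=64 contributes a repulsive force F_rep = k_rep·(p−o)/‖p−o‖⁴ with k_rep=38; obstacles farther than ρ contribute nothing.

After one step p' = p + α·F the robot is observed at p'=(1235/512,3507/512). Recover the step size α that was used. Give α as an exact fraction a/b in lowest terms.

α = 1/4

F_att = 3/4·(g−p) = 3/4·(2,-17) = (1.5000,-12.7500)
o1: d²=32 ≤ ρ²=64; F_rep = 38·(4,4)/32² = (0.1484,0.1484)
o2: d²=212 > ρ²=64 → inactive
o3: d²=113 > ρ²=64 → inactive
F = F_att + ΣF_rep = (1.6484,-12.6016)
Δp = p'−p = (0.4121,-3.1504); α = Δx/Fx = (211/512) / (211/128) = 1/4
check: Δy/Fy = (-1613/512) / (-1613/128) = 1/4 ✓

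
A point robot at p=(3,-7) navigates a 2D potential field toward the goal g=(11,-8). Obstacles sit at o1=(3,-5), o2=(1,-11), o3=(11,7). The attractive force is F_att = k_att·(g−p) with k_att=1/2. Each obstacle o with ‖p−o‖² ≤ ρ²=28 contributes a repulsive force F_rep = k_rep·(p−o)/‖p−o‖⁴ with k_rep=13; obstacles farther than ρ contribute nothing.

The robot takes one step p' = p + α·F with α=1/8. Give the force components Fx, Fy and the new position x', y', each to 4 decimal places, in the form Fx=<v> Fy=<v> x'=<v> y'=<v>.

Fx=4.0650 Fy=-1.9950 x'=3.5081 y'=-7.2494

F_att = 1/2·(g−p) = 1/2·(8,-1) = (4.0000,-0.5000)
o1: d²=4 ≤ ρ²=28; F_rep = 13·(0,-2)/4² = (0.0000,-1.6250)
o2: d²=20 ≤ ρ²=28; F_rep = 13·(2,4)/20² = (0.0650,0.1300)
o3: d²=260 > ρ²=28 → inactive
F = F_att + ΣF_rep = (4.0650,-1.9950)
p' = p + 1/8·F = (3.5081,-7.2494)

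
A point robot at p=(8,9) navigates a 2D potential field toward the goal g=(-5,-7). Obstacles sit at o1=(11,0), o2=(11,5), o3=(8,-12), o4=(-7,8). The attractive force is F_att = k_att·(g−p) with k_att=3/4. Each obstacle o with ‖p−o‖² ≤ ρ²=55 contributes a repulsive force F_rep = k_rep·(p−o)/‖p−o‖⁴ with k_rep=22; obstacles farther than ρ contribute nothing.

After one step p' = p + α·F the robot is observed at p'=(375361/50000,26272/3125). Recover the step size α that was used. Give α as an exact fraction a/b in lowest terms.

α = 1/20

F_att = 3/4·(g−p) = 3/4·(-13,-16) = (-9.7500,-12.0000)
o1: d²=90 > ρ²=55 → inactive
o2: d²=25 ≤ ρ²=55; F_rep = 22·(-3,4)/25² = (-0.1056,0.1408)
o3: d²=441 > ρ²=55 → inactive
o4: d²=226 > ρ²=55 → inactive
F = F_att + ΣF_rep = (-9.8556,-11.8592)
Δp = p'−p = (-0.4928,-0.5930); α = Δx/Fx = (-24639/50000) / (-24639/2500) = 1/20
check: Δy/Fy = (-1853/3125) / (-7412/625) = 1/20 ✓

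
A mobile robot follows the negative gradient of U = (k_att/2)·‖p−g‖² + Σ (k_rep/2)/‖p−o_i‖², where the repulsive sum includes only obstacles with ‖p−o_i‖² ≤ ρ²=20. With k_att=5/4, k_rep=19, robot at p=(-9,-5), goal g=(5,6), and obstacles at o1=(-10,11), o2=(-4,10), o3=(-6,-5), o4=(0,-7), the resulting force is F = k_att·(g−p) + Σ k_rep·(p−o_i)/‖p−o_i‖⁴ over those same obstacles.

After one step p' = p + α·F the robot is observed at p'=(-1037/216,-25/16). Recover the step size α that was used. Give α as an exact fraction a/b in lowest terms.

α = 1/4

F_att = 5/4·(g−p) = 5/4·(14,11) = (17.5000,13.7500)
o1: d²=257 > ρ²=20 → inactive
o2: d²=250 > ρ²=20 → inactive
o3: d²=9 ≤ ρ²=20; F_rep = 19·(-3,0)/9² = (-0.7037,0.0000)
o4: d²=85 > ρ²=20 → inactive
F = F_att + ΣF_rep = (16.7963,13.7500)
Δp = p'−p = (4.1991,3.4375); α = Δx/Fx = (907/216) / (907/54) = 1/4
check: Δy/Fy = (55/16) / (55/4) = 1/4 ✓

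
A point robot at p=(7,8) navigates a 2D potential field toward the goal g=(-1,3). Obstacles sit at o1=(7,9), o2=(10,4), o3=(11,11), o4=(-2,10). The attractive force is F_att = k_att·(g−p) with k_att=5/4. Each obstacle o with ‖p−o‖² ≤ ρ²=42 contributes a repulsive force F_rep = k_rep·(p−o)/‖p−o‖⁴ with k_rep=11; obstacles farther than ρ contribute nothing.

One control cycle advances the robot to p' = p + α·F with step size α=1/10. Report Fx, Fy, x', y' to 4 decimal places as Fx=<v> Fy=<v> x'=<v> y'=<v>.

F_att = 5/4·(g−p) = 5/4·(-8,-5) = (-10.0000,-6.2500)
o1: d²=1 ≤ ρ²=42; F_rep = 11·(0,-1)/1² = (0.0000,-11.0000)
o2: d²=25 ≤ ρ²=42; F_rep = 11·(-3,4)/25² = (-0.0528,0.0704)
o3: d²=25 ≤ ρ²=42; F_rep = 11·(-4,-3)/25² = (-0.0704,-0.0528)
o4: d²=85 > ρ²=42 → inactive
F = F_att + ΣF_rep = (-10.1232,-17.2324)
p' = p + 1/10·F = (5.9877,6.2768)

Fx=-10.1232 Fy=-17.2324 x'=5.9877 y'=6.2768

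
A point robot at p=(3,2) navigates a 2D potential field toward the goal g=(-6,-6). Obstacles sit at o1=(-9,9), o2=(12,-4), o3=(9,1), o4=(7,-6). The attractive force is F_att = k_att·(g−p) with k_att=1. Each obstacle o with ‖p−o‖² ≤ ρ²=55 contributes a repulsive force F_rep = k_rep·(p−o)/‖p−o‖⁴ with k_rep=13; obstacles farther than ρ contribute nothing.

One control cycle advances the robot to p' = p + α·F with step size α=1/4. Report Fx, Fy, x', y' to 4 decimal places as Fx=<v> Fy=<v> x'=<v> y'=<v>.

Fx=-9.0570 Fy=-7.9905 x'=0.7358 y'=0.0024

F_att = 1·(g−p) = 1·(-9,-8) = (-9.0000,-8.0000)
o1: d²=193 > ρ²=55 → inactive
o2: d²=117 > ρ²=55 → inactive
o3: d²=37 ≤ ρ²=55; F_rep = 13·(-6,1)/37² = (-0.0570,0.0095)
o4: d²=80 > ρ²=55 → inactive
F = F_att + ΣF_rep = (-9.0570,-7.9905)
p' = p + 1/4·F = (0.7358,0.0024)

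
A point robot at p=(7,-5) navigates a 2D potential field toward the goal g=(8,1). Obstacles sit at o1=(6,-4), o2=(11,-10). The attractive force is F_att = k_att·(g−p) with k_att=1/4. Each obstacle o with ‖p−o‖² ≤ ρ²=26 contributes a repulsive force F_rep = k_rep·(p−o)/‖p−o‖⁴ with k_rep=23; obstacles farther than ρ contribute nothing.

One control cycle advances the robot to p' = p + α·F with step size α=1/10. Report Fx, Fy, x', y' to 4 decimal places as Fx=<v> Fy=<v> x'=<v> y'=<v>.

Fx=6.0000 Fy=-4.2500 x'=7.6000 y'=-5.4250

F_att = 1/4·(g−p) = 1/4·(1,6) = (0.2500,1.5000)
o1: d²=2 ≤ ρ²=26; F_rep = 23·(1,-1)/2² = (5.7500,-5.7500)
o2: d²=41 > ρ²=26 → inactive
F = F_att + ΣF_rep = (6.0000,-4.2500)
p' = p + 1/10·F = (7.6000,-5.4250)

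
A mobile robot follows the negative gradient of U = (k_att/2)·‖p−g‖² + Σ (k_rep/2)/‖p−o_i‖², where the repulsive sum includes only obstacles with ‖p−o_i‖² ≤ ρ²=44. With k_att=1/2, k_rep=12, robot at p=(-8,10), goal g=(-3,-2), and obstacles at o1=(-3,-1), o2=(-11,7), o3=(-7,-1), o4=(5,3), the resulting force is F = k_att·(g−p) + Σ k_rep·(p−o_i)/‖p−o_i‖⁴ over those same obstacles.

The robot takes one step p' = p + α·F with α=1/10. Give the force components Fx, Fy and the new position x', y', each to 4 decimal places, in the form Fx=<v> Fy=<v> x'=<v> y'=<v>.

F_att = 1/2·(g−p) = 1/2·(5,-12) = (2.5000,-6.0000)
o1: d²=146 > ρ²=44 → inactive
o2: d²=18 ≤ ρ²=44; F_rep = 12·(3,3)/18² = (0.1111,0.1111)
o3: d²=122 > ρ²=44 → inactive
o4: d²=218 > ρ²=44 → inactive
F = F_att + ΣF_rep = (2.6111,-5.8889)
p' = p + 1/10·F = (-7.7389,9.4111)

Fx=2.6111 Fy=-5.8889 x'=-7.7389 y'=9.4111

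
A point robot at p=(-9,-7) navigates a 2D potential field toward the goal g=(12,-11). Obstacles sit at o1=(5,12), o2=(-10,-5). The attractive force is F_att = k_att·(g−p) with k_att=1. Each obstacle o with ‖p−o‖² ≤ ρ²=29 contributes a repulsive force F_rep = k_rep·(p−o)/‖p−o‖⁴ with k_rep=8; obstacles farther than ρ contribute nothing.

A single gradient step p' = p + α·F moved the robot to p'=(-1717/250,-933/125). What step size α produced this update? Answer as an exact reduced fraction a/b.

α = 1/10

F_att = 1·(g−p) = 1·(21,-4) = (21.0000,-4.0000)
o1: d²=557 > ρ²=29 → inactive
o2: d²=5 ≤ ρ²=29; F_rep = 8·(1,-2)/5² = (0.3200,-0.6400)
F = F_att + ΣF_rep = (21.3200,-4.6400)
Δp = p'−p = (2.1320,-0.4640); α = Δx/Fx = (533/250) / (533/25) = 1/10
check: Δy/Fy = (-58/125) / (-116/25) = 1/10 ✓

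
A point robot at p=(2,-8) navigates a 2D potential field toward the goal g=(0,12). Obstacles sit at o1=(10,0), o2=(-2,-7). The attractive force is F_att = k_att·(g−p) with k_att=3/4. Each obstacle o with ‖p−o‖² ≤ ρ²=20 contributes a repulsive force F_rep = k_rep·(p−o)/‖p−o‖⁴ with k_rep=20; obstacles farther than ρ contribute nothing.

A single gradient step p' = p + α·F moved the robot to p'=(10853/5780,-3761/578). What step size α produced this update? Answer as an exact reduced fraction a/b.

α = 1/10

F_att = 3/4·(g−p) = 3/4·(-2,20) = (-1.5000,15.0000)
o1: d²=128 > ρ²=20 → inactive
o2: d²=17 ≤ ρ²=20; F_rep = 20·(4,-1)/17² = (0.2768,-0.0692)
F = F_att + ΣF_rep = (-1.2232,14.9308)
Δp = p'−p = (-0.1223,1.4931); α = Δx/Fx = (-707/5780) / (-707/578) = 1/10
check: Δy/Fy = (863/578) / (4315/289) = 1/10 ✓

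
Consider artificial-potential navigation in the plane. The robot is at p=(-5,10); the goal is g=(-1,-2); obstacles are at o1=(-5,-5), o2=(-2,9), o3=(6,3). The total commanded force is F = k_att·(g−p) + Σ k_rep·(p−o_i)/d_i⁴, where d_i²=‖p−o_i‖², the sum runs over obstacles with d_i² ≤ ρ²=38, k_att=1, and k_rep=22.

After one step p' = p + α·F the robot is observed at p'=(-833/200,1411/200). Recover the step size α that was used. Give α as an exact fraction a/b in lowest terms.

α = 1/4

F_att = 1·(g−p) = 1·(4,-12) = (4.0000,-12.0000)
o1: d²=225 > ρ²=38 → inactive
o2: d²=10 ≤ ρ²=38; F_rep = 22·(-3,1)/10² = (-0.6600,0.2200)
o3: d²=170 > ρ²=38 → inactive
F = F_att + ΣF_rep = (3.3400,-11.7800)
Δp = p'−p = (0.8350,-2.9450); α = Δx/Fx = (167/200) / (167/50) = 1/4
check: Δy/Fy = (-589/200) / (-589/50) = 1/4 ✓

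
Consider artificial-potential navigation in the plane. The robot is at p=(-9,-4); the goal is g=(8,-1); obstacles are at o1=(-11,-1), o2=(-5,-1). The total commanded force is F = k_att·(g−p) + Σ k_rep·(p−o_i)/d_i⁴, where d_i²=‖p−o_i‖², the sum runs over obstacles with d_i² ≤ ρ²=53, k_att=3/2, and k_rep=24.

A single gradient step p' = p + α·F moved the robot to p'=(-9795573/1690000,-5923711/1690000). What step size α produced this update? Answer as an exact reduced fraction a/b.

α = 1/8

F_att = 3/2·(g−p) = 3/2·(17,3) = (25.5000,4.5000)
o1: d²=13 ≤ ρ²=53; F_rep = 24·(2,-3)/13² = (0.2840,-0.4260)
o2: d²=25 ≤ ρ²=53; F_rep = 24·(-4,-3)/25² = (-0.1536,-0.1152)
F = F_att + ΣF_rep = (25.6304,3.9588)
Δp = p'−p = (3.2038,0.4948); α = Δx/Fx = (5414427/1690000) / (5414427/211250) = 1/8
check: Δy/Fy = (836289/1690000) / (836289/211250) = 1/8 ✓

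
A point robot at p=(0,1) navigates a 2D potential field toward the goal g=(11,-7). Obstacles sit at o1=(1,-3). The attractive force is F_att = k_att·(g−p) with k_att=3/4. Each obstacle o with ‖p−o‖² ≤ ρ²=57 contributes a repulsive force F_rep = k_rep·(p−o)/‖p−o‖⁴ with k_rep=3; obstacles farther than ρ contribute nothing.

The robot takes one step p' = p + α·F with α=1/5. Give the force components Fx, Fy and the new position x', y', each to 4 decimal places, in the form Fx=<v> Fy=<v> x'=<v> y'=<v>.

Fx=8.2396 Fy=-5.9585 x'=1.6479 y'=-0.1917

F_att = 3/4·(g−p) = 3/4·(11,-8) = (8.2500,-6.0000)
o1: d²=17 ≤ ρ²=57; F_rep = 3·(-1,4)/17² = (-0.0104,0.0415)
F = F_att + ΣF_rep = (8.2396,-5.9585)
p' = p + 1/5·F = (1.6479,-0.1917)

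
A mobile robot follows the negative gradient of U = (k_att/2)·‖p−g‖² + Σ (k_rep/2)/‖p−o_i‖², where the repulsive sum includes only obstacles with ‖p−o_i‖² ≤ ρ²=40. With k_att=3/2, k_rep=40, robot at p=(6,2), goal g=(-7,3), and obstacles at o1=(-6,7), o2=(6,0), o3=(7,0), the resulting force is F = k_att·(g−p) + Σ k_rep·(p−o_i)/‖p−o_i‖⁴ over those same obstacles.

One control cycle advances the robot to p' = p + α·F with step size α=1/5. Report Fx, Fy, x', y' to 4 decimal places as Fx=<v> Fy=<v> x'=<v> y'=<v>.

F_att = 3/2·(g−p) = 3/2·(-13,1) = (-19.5000,1.5000)
o1: d²=169 > ρ²=40 → inactive
o2: d²=4 ≤ ρ²=40; F_rep = 40·(0,2)/4² = (0.0000,5.0000)
o3: d²=5 ≤ ρ²=40; F_rep = 40·(-1,2)/5² = (-1.6000,3.2000)
F = F_att + ΣF_rep = (-21.1000,9.7000)
p' = p + 1/5·F = (1.7800,3.9400)

Fx=-21.1000 Fy=9.7000 x'=1.7800 y'=3.9400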